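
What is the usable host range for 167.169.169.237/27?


Network: 167.169.169.224
Broadcast: 167.169.169.255
First usable = network + 1
Last usable = broadcast - 1
Range: 167.169.169.225 to 167.169.169.254


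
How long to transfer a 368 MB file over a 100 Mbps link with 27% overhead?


Effective throughput = 100 * (1 - 27/100) = 73 Mbps
File size in Mb = 368 * 8 = 2944 Mb
Time = 2944 / 73
Time = 40.3288 seconds


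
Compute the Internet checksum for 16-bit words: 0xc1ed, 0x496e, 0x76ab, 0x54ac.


Sum all words (with carry folding):
+ 0xc1ed = 0xc1ed
+ 0x496e = 0x0b5c
+ 0x76ab = 0x8207
+ 0x54ac = 0xd6b3
One's complement: ~0xd6b3
Checksum = 0x294c


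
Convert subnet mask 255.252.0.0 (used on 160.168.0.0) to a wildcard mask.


Subnet mask: 255.252.0.0
Wildcard = 255.255.255.255 - subnet mask
255 - 255 = 0
255 - 252 = 3
255 - 0 = 255
255 - 0 = 255
Wildcard: 0.3.255.255


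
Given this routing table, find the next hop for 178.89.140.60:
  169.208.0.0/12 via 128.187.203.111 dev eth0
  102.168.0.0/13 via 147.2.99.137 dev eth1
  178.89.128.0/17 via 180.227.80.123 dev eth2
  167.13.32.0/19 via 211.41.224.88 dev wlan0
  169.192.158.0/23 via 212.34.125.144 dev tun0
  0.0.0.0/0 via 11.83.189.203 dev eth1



Longest prefix match for 178.89.140.60:
  /12 169.208.0.0: no
  /13 102.168.0.0: no
  /17 178.89.128.0: MATCH
  /19 167.13.32.0: no
  /23 169.192.158.0: no
  /0 0.0.0.0: MATCH
Selected: next-hop 180.227.80.123 via eth2 (matched /17)


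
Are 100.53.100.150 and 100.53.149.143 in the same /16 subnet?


Mask: 255.255.0.0
100.53.100.150 AND mask = 100.53.0.0
100.53.149.143 AND mask = 100.53.0.0
Yes, same subnet (100.53.0.0)


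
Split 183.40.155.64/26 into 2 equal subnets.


New prefix = 26 + 1 = 27
Each subnet has 32 addresses
  183.40.155.64/27
  183.40.155.96/27
Subnets: 183.40.155.64/27, 183.40.155.96/27


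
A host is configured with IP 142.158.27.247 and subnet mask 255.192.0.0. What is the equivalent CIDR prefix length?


Binary: 11111111.11000000.00000000.00000000
Count leading 1s
Prefix: /10


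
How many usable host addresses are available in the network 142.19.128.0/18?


Host bits = 32 - 18 = 14
Total addresses = 2^14 = 16384
Usable = total - 2 (network and broadcast)
Usable hosts: 16382


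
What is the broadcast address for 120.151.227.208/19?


Network: 120.151.224.0/19
Host bits = 13
Set all host bits to 1:
Broadcast: 120.151.255.255


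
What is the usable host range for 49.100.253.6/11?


Network: 49.96.0.0
Broadcast: 49.127.255.255
First usable = network + 1
Last usable = broadcast - 1
Range: 49.96.0.1 to 49.127.255.254


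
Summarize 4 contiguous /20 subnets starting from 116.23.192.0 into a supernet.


Original prefix: /20
Number of subnets: 4 = 2^2
New prefix = 20 - 2 = 18
Supernet: 116.23.192.0/18


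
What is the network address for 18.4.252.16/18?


IP:   00010010.00000100.11111100.00010000
Mask: 11111111.11111111.11000000.00000000
AND operation:
Net:  00010010.00000100.11000000.00000000
Network: 18.4.192.0/18


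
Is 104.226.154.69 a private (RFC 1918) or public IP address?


RFC 1918 private ranges:
  10.0.0.0/8 (10.0.0.0 - 10.255.255.255)
  172.16.0.0/12 (172.16.0.0 - 172.31.255.255)
  192.168.0.0/16 (192.168.0.0 - 192.168.255.255)
Public (not in any RFC 1918 range)


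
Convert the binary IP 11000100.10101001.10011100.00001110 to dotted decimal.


11000100 = 196
10101001 = 169
10011100 = 156
00001110 = 14
IP: 196.169.156.14


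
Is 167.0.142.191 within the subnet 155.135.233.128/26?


Subnet network: 155.135.233.128
Test IP AND mask: 167.0.142.128
No, 167.0.142.191 is not in 155.135.233.128/26


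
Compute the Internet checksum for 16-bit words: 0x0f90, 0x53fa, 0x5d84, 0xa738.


Sum all words (with carry folding):
+ 0x0f90 = 0x0f90
+ 0x53fa = 0x638a
+ 0x5d84 = 0xc10e
+ 0xa738 = 0x6847
One's complement: ~0x6847
Checksum = 0x97b8


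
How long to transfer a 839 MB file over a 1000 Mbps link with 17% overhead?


Effective throughput = 1000 * (1 - 17/100) = 830 Mbps
File size in Mb = 839 * 8 = 6712 Mb
Time = 6712 / 830
Time = 8.0867 seconds


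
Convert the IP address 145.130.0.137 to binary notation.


145 = 10010001
130 = 10000010
0 = 00000000
137 = 10001001
Binary: 10010001.10000010.00000000.10001001


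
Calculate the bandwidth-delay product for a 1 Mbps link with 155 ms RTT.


BDP = bandwidth * RTT
= 1 Mbps * 155 ms
= 1 * 1e6 * 155 / 1000 bits
= 155000 bits
= 19375 bytes
= 18.9209 KB
BDP = 155000 bits (19375 bytes)


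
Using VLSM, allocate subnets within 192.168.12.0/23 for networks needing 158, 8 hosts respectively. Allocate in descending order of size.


158 hosts -> /24 (254 usable): 192.168.12.0/24
8 hosts -> /28 (14 usable): 192.168.13.0/28
Allocation: 192.168.12.0/24 (158 hosts, 254 usable); 192.168.13.0/28 (8 hosts, 14 usable)


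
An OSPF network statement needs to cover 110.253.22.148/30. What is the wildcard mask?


Subnet mask: 255.255.255.252
Wildcard = 255.255.255.255 - subnet mask
255 - 255 = 0
255 - 255 = 0
255 - 255 = 0
255 - 252 = 3
Wildcard: 0.0.0.3


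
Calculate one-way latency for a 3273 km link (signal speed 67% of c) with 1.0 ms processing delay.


Speed = 0.67 * 3e5 km/s = 201000 km/s
Propagation delay = 3273 / 201000 = 0.0163 s = 16.2836 ms
Processing delay = 1.0 ms
Total one-way latency = 17.2836 ms


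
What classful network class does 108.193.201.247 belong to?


First octet: 108
Binary: 01101100
0xxxxxxx -> Class A (1-126)
Class A, default mask 255.0.0.0 (/8)


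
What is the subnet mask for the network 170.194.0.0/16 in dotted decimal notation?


/16 means 16 network bits, 16 host bits
Binary: 11111111111111110000000000000000
Mask: 255.255.0.0


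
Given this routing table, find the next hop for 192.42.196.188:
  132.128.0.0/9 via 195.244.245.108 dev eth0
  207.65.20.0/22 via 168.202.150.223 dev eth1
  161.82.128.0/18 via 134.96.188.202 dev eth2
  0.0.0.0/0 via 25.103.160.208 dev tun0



Longest prefix match for 192.42.196.188:
  /9 132.128.0.0: no
  /22 207.65.20.0: no
  /18 161.82.128.0: no
  /0 0.0.0.0: MATCH
Selected: next-hop 25.103.160.208 via tun0 (matched /0)


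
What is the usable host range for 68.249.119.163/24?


Network: 68.249.119.0
Broadcast: 68.249.119.255
First usable = network + 1
Last usable = broadcast - 1
Range: 68.249.119.1 to 68.249.119.254


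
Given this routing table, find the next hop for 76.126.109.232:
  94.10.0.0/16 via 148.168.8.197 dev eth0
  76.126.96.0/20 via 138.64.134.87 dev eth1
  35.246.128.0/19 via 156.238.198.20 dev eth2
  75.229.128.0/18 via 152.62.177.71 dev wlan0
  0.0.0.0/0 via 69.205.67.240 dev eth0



Longest prefix match for 76.126.109.232:
  /16 94.10.0.0: no
  /20 76.126.96.0: MATCH
  /19 35.246.128.0: no
  /18 75.229.128.0: no
  /0 0.0.0.0: MATCH
Selected: next-hop 138.64.134.87 via eth1 (matched /20)


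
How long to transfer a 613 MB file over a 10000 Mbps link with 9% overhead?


Effective throughput = 10000 * (1 - 9/100) = 9100 Mbps
File size in Mb = 613 * 8 = 4904 Mb
Time = 4904 / 9100
Time = 0.5389 seconds


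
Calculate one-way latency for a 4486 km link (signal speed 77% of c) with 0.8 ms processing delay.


Speed = 0.77 * 3e5 km/s = 231000 km/s
Propagation delay = 4486 / 231000 = 0.0194 s = 19.4199 ms
Processing delay = 0.8 ms
Total one-way latency = 20.2199 ms


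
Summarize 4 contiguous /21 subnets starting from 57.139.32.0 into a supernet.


Original prefix: /21
Number of subnets: 4 = 2^2
New prefix = 21 - 2 = 19
Supernet: 57.139.32.0/19


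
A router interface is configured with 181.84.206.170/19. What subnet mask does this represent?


/19 means 19 network bits, 13 host bits
Binary: 11111111111111111110000000000000
Mask: 255.255.224.0


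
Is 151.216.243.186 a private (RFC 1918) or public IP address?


RFC 1918 private ranges:
  10.0.0.0/8 (10.0.0.0 - 10.255.255.255)
  172.16.0.0/12 (172.16.0.0 - 172.31.255.255)
  192.168.0.0/16 (192.168.0.0 - 192.168.255.255)
Public (not in any RFC 1918 range)


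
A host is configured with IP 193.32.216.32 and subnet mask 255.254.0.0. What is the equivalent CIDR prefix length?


Binary: 11111111.11111110.00000000.00000000
Count leading 1s
Prefix: /15


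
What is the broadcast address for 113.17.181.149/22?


Network: 113.17.180.0/22
Host bits = 10
Set all host bits to 1:
Broadcast: 113.17.183.255


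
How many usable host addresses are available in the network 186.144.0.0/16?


Host bits = 32 - 16 = 16
Total addresses = 2^16 = 65536
Usable = total - 2 (network and broadcast)
Usable hosts: 65534


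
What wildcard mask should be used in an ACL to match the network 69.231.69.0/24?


Subnet mask: 255.255.255.0
Wildcard = 255.255.255.255 - subnet mask
255 - 255 = 0
255 - 255 = 0
255 - 255 = 0
255 - 0 = 255
Wildcard: 0.0.0.255


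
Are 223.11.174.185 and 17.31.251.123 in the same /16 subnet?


Mask: 255.255.0.0
223.11.174.185 AND mask = 223.11.0.0
17.31.251.123 AND mask = 17.31.0.0
No, different subnets (223.11.0.0 vs 17.31.0.0)


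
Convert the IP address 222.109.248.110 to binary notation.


222 = 11011110
109 = 01101101
248 = 11111000
110 = 01101110
Binary: 11011110.01101101.11111000.01101110


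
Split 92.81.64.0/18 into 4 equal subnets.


New prefix = 18 + 2 = 20
Each subnet has 4096 addresses
  92.81.64.0/20
  92.81.80.0/20
  92.81.96.0/20
  92.81.112.0/20
Subnets: 92.81.64.0/20, 92.81.80.0/20, 92.81.96.0/20, 92.81.112.0/20


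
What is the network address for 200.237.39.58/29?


IP:   11001000.11101101.00100111.00111010
Mask: 11111111.11111111.11111111.11111000
AND operation:
Net:  11001000.11101101.00100111.00111000
Network: 200.237.39.56/29


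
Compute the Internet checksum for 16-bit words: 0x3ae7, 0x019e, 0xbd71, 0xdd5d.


Sum all words (with carry folding):
+ 0x3ae7 = 0x3ae7
+ 0x019e = 0x3c85
+ 0xbd71 = 0xf9f6
+ 0xdd5d = 0xd754
One's complement: ~0xd754
Checksum = 0x28ab


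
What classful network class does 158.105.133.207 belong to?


First octet: 158
Binary: 10011110
10xxxxxx -> Class B (128-191)
Class B, default mask 255.255.0.0 (/16)


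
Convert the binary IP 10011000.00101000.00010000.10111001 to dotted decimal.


10011000 = 152
00101000 = 40
00010000 = 16
10111001 = 185
IP: 152.40.16.185


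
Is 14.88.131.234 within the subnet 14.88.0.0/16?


Subnet network: 14.88.0.0
Test IP AND mask: 14.88.0.0
Yes, 14.88.131.234 is in 14.88.0.0/16


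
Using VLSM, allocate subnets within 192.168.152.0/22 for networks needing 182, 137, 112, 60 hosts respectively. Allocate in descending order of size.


182 hosts -> /24 (254 usable): 192.168.152.0/24
137 hosts -> /24 (254 usable): 192.168.153.0/24
112 hosts -> /25 (126 usable): 192.168.154.0/25
60 hosts -> /26 (62 usable): 192.168.154.128/26
Allocation: 192.168.152.0/24 (182 hosts, 254 usable); 192.168.153.0/24 (137 hosts, 254 usable); 192.168.154.0/25 (112 hosts, 126 usable); 192.168.154.128/26 (60 hosts, 62 usable)


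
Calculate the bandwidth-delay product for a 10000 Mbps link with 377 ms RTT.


BDP = bandwidth * RTT
= 10000 Mbps * 377 ms
= 10000 * 1e6 * 377 / 1000 bits
= 3770000000 bits
= 471250000 bytes
= 460205.0781 KB
BDP = 3770000000 bits (471250000 bytes)


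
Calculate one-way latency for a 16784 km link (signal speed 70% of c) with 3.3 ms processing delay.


Speed = 0.7 * 3e5 km/s = 210000 km/s
Propagation delay = 16784 / 210000 = 0.0799 s = 79.9238 ms
Processing delay = 3.3 ms
Total one-way latency = 83.2238 ms


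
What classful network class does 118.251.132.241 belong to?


First octet: 118
Binary: 01110110
0xxxxxxx -> Class A (1-126)
Class A, default mask 255.0.0.0 (/8)


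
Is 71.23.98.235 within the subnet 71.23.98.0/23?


Subnet network: 71.23.98.0
Test IP AND mask: 71.23.98.0
Yes, 71.23.98.235 is in 71.23.98.0/23


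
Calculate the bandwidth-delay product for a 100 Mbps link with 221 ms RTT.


BDP = bandwidth * RTT
= 100 Mbps * 221 ms
= 100 * 1e6 * 221 / 1000 bits
= 22100000 bits
= 2762500 bytes
= 2697.7539 KB
BDP = 22100000 bits (2762500 bytes)


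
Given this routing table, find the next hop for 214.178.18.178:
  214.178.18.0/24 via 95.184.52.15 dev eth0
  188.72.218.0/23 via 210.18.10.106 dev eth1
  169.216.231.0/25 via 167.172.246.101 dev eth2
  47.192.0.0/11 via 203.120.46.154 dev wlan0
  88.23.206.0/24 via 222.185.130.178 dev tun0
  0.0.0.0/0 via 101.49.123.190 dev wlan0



Longest prefix match for 214.178.18.178:
  /24 214.178.18.0: MATCH
  /23 188.72.218.0: no
  /25 169.216.231.0: no
  /11 47.192.0.0: no
  /24 88.23.206.0: no
  /0 0.0.0.0: MATCH
Selected: next-hop 95.184.52.15 via eth0 (matched /24)


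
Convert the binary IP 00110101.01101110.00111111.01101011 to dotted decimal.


00110101 = 53
01101110 = 110
00111111 = 63
01101011 = 107
IP: 53.110.63.107


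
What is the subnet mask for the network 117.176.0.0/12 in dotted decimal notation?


/12 means 12 network bits, 20 host bits
Binary: 11111111111100000000000000000000
Mask: 255.240.0.0


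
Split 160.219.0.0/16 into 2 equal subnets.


New prefix = 16 + 1 = 17
Each subnet has 32768 addresses
  160.219.0.0/17
  160.219.128.0/17
Subnets: 160.219.0.0/17, 160.219.128.0/17


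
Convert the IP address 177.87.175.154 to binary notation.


177 = 10110001
87 = 01010111
175 = 10101111
154 = 10011010
Binary: 10110001.01010111.10101111.10011010


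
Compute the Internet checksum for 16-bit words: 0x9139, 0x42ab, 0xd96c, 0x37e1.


Sum all words (with carry folding):
+ 0x9139 = 0x9139
+ 0x42ab = 0xd3e4
+ 0xd96c = 0xad51
+ 0x37e1 = 0xe532
One's complement: ~0xe532
Checksum = 0x1acd


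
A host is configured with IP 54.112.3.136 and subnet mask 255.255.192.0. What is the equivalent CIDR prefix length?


Binary: 11111111.11111111.11000000.00000000
Count leading 1s
Prefix: /18


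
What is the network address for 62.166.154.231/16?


IP:   00111110.10100110.10011010.11100111
Mask: 11111111.11111111.00000000.00000000
AND operation:
Net:  00111110.10100110.00000000.00000000
Network: 62.166.0.0/16


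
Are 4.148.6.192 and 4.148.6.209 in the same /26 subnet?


Mask: 255.255.255.192
4.148.6.192 AND mask = 4.148.6.192
4.148.6.209 AND mask = 4.148.6.192
Yes, same subnet (4.148.6.192)


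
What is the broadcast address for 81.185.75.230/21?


Network: 81.185.72.0/21
Host bits = 11
Set all host bits to 1:
Broadcast: 81.185.79.255


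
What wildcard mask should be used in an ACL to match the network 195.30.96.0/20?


Subnet mask: 255.255.240.0
Wildcard = 255.255.255.255 - subnet mask
255 - 255 = 0
255 - 255 = 0
255 - 240 = 15
255 - 0 = 255
Wildcard: 0.0.15.255


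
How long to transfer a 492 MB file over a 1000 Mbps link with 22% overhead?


Effective throughput = 1000 * (1 - 22/100) = 780 Mbps
File size in Mb = 492 * 8 = 3936 Mb
Time = 3936 / 780
Time = 5.0462 seconds


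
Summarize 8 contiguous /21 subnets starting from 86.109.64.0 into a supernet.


Original prefix: /21
Number of subnets: 8 = 2^3
New prefix = 21 - 3 = 18
Supernet: 86.109.64.0/18


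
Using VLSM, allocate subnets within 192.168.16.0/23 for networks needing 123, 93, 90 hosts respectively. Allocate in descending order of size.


123 hosts -> /25 (126 usable): 192.168.16.0/25
93 hosts -> /25 (126 usable): 192.168.16.128/25
90 hosts -> /25 (126 usable): 192.168.17.0/25
Allocation: 192.168.16.0/25 (123 hosts, 126 usable); 192.168.16.128/25 (93 hosts, 126 usable); 192.168.17.0/25 (90 hosts, 126 usable)


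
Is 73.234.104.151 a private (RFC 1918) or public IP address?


RFC 1918 private ranges:
  10.0.0.0/8 (10.0.0.0 - 10.255.255.255)
  172.16.0.0/12 (172.16.0.0 - 172.31.255.255)
  192.168.0.0/16 (192.168.0.0 - 192.168.255.255)
Public (not in any RFC 1918 range)


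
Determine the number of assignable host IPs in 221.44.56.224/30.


Host bits = 32 - 30 = 2
Total addresses = 2^2 = 4
Usable = total - 2 (network and broadcast)
Usable hosts: 2


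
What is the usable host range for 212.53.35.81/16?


Network: 212.53.0.0
Broadcast: 212.53.255.255
First usable = network + 1
Last usable = broadcast - 1
Range: 212.53.0.1 to 212.53.255.254


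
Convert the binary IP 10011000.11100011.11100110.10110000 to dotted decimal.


10011000 = 152
11100011 = 227
11100110 = 230
10110000 = 176
IP: 152.227.230.176


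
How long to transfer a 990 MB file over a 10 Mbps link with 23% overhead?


Effective throughput = 10 * (1 - 23/100) = 7.7 Mbps
File size in Mb = 990 * 8 = 7920 Mb
Time = 7920 / 7.7
Time = 1028.5714 seconds


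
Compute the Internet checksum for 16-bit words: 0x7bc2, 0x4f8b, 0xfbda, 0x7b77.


Sum all words (with carry folding):
+ 0x7bc2 = 0x7bc2
+ 0x4f8b = 0xcb4d
+ 0xfbda = 0xc728
+ 0x7b77 = 0x42a0
One's complement: ~0x42a0
Checksum = 0xbd5f


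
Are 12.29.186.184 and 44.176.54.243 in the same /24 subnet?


Mask: 255.255.255.0
12.29.186.184 AND mask = 12.29.186.0
44.176.54.243 AND mask = 44.176.54.0
No, different subnets (12.29.186.0 vs 44.176.54.0)


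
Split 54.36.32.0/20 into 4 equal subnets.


New prefix = 20 + 2 = 22
Each subnet has 1024 addresses
  54.36.32.0/22
  54.36.36.0/22
  54.36.40.0/22
  54.36.44.0/22
Subnets: 54.36.32.0/22, 54.36.36.0/22, 54.36.40.0/22, 54.36.44.0/22


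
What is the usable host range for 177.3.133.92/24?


Network: 177.3.133.0
Broadcast: 177.3.133.255
First usable = network + 1
Last usable = broadcast - 1
Range: 177.3.133.1 to 177.3.133.254


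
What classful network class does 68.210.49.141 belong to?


First octet: 68
Binary: 01000100
0xxxxxxx -> Class A (1-126)
Class A, default mask 255.0.0.0 (/8)


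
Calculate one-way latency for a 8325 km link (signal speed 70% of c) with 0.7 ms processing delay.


Speed = 0.7 * 3e5 km/s = 210000 km/s
Propagation delay = 8325 / 210000 = 0.0396 s = 39.6429 ms
Processing delay = 0.7 ms
Total one-way latency = 40.3429 ms


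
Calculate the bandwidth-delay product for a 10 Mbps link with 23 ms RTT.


BDP = bandwidth * RTT
= 10 Mbps * 23 ms
= 10 * 1e6 * 23 / 1000 bits
= 230000 bits
= 28750 bytes
= 28.0762 KB
BDP = 230000 bits (28750 bytes)


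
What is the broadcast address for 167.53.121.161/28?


Network: 167.53.121.160/28
Host bits = 4
Set all host bits to 1:
Broadcast: 167.53.121.175


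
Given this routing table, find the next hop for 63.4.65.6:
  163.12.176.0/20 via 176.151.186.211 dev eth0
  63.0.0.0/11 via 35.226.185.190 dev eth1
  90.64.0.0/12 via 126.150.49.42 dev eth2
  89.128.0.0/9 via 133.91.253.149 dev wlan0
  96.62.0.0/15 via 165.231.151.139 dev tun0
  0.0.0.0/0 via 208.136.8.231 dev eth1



Longest prefix match for 63.4.65.6:
  /20 163.12.176.0: no
  /11 63.0.0.0: MATCH
  /12 90.64.0.0: no
  /9 89.128.0.0: no
  /15 96.62.0.0: no
  /0 0.0.0.0: MATCH
Selected: next-hop 35.226.185.190 via eth1 (matched /11)


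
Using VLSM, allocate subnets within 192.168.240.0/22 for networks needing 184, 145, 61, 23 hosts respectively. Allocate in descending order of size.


184 hosts -> /24 (254 usable): 192.168.240.0/24
145 hosts -> /24 (254 usable): 192.168.241.0/24
61 hosts -> /26 (62 usable): 192.168.242.0/26
23 hosts -> /27 (30 usable): 192.168.242.64/27
Allocation: 192.168.240.0/24 (184 hosts, 254 usable); 192.168.241.0/24 (145 hosts, 254 usable); 192.168.242.0/26 (61 hosts, 62 usable); 192.168.242.64/27 (23 hosts, 30 usable)


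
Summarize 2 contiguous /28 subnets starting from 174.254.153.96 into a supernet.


Original prefix: /28
Number of subnets: 2 = 2^1
New prefix = 28 - 1 = 27
Supernet: 174.254.153.96/27


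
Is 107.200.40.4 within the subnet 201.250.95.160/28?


Subnet network: 201.250.95.160
Test IP AND mask: 107.200.40.0
No, 107.200.40.4 is not in 201.250.95.160/28


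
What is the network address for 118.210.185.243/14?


IP:   01110110.11010010.10111001.11110011
Mask: 11111111.11111100.00000000.00000000
AND operation:
Net:  01110110.11010000.00000000.00000000
Network: 118.208.0.0/14


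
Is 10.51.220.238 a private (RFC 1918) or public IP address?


RFC 1918 private ranges:
  10.0.0.0/8 (10.0.0.0 - 10.255.255.255)
  172.16.0.0/12 (172.16.0.0 - 172.31.255.255)
  192.168.0.0/16 (192.168.0.0 - 192.168.255.255)
Private (in 10.0.0.0/8)


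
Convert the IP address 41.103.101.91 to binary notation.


41 = 00101001
103 = 01100111
101 = 01100101
91 = 01011011
Binary: 00101001.01100111.01100101.01011011


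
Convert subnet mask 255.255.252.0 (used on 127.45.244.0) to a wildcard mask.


Subnet mask: 255.255.252.0
Wildcard = 255.255.255.255 - subnet mask
255 - 255 = 0
255 - 255 = 0
255 - 252 = 3
255 - 0 = 255
Wildcard: 0.0.3.255


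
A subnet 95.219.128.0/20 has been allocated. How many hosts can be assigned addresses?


Host bits = 32 - 20 = 12
Total addresses = 2^12 = 4096
Usable = total - 2 (network and broadcast)
Usable hosts: 4094


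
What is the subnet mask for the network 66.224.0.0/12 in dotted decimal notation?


/12 means 12 network bits, 20 host bits
Binary: 11111111111100000000000000000000
Mask: 255.240.0.0


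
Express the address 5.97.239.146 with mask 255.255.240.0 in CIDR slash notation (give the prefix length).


Binary: 11111111.11111111.11110000.00000000
Count leading 1s
Prefix: /20


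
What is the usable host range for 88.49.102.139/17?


Network: 88.49.0.0
Broadcast: 88.49.127.255
First usable = network + 1
Last usable = broadcast - 1
Range: 88.49.0.1 to 88.49.127.254


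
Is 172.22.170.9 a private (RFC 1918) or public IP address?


RFC 1918 private ranges:
  10.0.0.0/8 (10.0.0.0 - 10.255.255.255)
  172.16.0.0/12 (172.16.0.0 - 172.31.255.255)
  192.168.0.0/16 (192.168.0.0 - 192.168.255.255)
Private (in 172.16.0.0/12)


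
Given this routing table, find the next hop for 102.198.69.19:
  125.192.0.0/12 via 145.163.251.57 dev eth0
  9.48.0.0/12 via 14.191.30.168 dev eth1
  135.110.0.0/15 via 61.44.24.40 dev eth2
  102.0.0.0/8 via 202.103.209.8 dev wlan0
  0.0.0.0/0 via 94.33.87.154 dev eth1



Longest prefix match for 102.198.69.19:
  /12 125.192.0.0: no
  /12 9.48.0.0: no
  /15 135.110.0.0: no
  /8 102.0.0.0: MATCH
  /0 0.0.0.0: MATCH
Selected: next-hop 202.103.209.8 via wlan0 (matched /8)


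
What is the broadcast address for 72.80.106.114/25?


Network: 72.80.106.0/25
Host bits = 7
Set all host bits to 1:
Broadcast: 72.80.106.127


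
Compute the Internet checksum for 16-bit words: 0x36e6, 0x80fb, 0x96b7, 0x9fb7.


Sum all words (with carry folding):
+ 0x36e6 = 0x36e6
+ 0x80fb = 0xb7e1
+ 0x96b7 = 0x4e99
+ 0x9fb7 = 0xee50
One's complement: ~0xee50
Checksum = 0x11af


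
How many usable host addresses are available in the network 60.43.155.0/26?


Host bits = 32 - 26 = 6
Total addresses = 2^6 = 64
Usable = total - 2 (network and broadcast)
Usable hosts: 62


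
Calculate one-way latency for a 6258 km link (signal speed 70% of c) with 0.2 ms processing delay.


Speed = 0.7 * 3e5 km/s = 210000 km/s
Propagation delay = 6258 / 210000 = 0.0298 s = 29.8 ms
Processing delay = 0.2 ms
Total one-way latency = 30 ms


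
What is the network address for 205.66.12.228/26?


IP:   11001101.01000010.00001100.11100100
Mask: 11111111.11111111.11111111.11000000
AND operation:
Net:  11001101.01000010.00001100.11000000
Network: 205.66.12.192/26


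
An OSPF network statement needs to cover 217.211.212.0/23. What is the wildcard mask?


Subnet mask: 255.255.254.0
Wildcard = 255.255.255.255 - subnet mask
255 - 255 = 0
255 - 255 = 0
255 - 254 = 1
255 - 0 = 255
Wildcard: 0.0.1.255


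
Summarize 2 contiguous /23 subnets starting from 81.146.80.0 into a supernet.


Original prefix: /23
Number of subnets: 2 = 2^1
New prefix = 23 - 1 = 22
Supernet: 81.146.80.0/22


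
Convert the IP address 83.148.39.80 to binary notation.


83 = 01010011
148 = 10010100
39 = 00100111
80 = 01010000
Binary: 01010011.10010100.00100111.01010000


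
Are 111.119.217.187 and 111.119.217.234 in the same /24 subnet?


Mask: 255.255.255.0
111.119.217.187 AND mask = 111.119.217.0
111.119.217.234 AND mask = 111.119.217.0
Yes, same subnet (111.119.217.0)


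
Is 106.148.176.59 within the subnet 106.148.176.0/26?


Subnet network: 106.148.176.0
Test IP AND mask: 106.148.176.0
Yes, 106.148.176.59 is in 106.148.176.0/26


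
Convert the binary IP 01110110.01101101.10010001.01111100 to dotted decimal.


01110110 = 118
01101101 = 109
10010001 = 145
01111100 = 124
IP: 118.109.145.124


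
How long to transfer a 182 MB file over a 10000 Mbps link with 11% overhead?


Effective throughput = 10000 * (1 - 11/100) = 8900 Mbps
File size in Mb = 182 * 8 = 1456 Mb
Time = 1456 / 8900
Time = 0.1636 seconds


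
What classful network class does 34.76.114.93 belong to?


First octet: 34
Binary: 00100010
0xxxxxxx -> Class A (1-126)
Class A, default mask 255.0.0.0 (/8)


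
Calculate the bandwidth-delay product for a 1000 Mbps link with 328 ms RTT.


BDP = bandwidth * RTT
= 1000 Mbps * 328 ms
= 1000 * 1e6 * 328 / 1000 bits
= 328000000 bits
= 41000000 bytes
= 40039.0625 KB
BDP = 328000000 bits (41000000 bytes)


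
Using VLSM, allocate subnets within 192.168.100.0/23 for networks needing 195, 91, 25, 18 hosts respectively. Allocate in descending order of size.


195 hosts -> /24 (254 usable): 192.168.100.0/24
91 hosts -> /25 (126 usable): 192.168.101.0/25
25 hosts -> /27 (30 usable): 192.168.101.128/27
18 hosts -> /27 (30 usable): 192.168.101.160/27
Allocation: 192.168.100.0/24 (195 hosts, 254 usable); 192.168.101.0/25 (91 hosts, 126 usable); 192.168.101.128/27 (25 hosts, 30 usable); 192.168.101.160/27 (18 hosts, 30 usable)


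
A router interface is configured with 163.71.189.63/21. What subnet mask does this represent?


/21 means 21 network bits, 11 host bits
Binary: 11111111111111111111100000000000
Mask: 255.255.248.0


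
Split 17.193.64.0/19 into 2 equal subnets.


New prefix = 19 + 1 = 20
Each subnet has 4096 addresses
  17.193.64.0/20
  17.193.80.0/20
Subnets: 17.193.64.0/20, 17.193.80.0/20


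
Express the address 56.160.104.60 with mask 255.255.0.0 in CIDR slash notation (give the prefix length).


Binary: 11111111.11111111.00000000.00000000
Count leading 1s
Prefix: /16


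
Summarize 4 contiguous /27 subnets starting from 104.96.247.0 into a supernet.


Original prefix: /27
Number of subnets: 4 = 2^2
New prefix = 27 - 2 = 25
Supernet: 104.96.247.0/25


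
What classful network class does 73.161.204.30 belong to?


First octet: 73
Binary: 01001001
0xxxxxxx -> Class A (1-126)
Class A, default mask 255.0.0.0 (/8)


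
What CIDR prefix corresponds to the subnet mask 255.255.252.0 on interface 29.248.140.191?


Binary: 11111111.11111111.11111100.00000000
Count leading 1s
Prefix: /22


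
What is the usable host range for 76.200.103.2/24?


Network: 76.200.103.0
Broadcast: 76.200.103.255
First usable = network + 1
Last usable = broadcast - 1
Range: 76.200.103.1 to 76.200.103.254


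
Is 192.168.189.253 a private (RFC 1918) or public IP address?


RFC 1918 private ranges:
  10.0.0.0/8 (10.0.0.0 - 10.255.255.255)
  172.16.0.0/12 (172.16.0.0 - 172.31.255.255)
  192.168.0.0/16 (192.168.0.0 - 192.168.255.255)
Private (in 192.168.0.0/16)


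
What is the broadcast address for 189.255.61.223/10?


Network: 189.192.0.0/10
Host bits = 22
Set all host bits to 1:
Broadcast: 189.255.255.255


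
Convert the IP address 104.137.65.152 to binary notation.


104 = 01101000
137 = 10001001
65 = 01000001
152 = 10011000
Binary: 01101000.10001001.01000001.10011000


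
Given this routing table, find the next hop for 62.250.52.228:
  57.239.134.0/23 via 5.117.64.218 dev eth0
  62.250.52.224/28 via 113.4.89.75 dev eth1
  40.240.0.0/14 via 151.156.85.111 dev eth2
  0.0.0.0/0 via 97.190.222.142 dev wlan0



Longest prefix match for 62.250.52.228:
  /23 57.239.134.0: no
  /28 62.250.52.224: MATCH
  /14 40.240.0.0: no
  /0 0.0.0.0: MATCH
Selected: next-hop 113.4.89.75 via eth1 (matched /28)


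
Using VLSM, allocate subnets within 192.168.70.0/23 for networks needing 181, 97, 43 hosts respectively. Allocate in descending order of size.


181 hosts -> /24 (254 usable): 192.168.70.0/24
97 hosts -> /25 (126 usable): 192.168.71.0/25
43 hosts -> /26 (62 usable): 192.168.71.128/26
Allocation: 192.168.70.0/24 (181 hosts, 254 usable); 192.168.71.0/25 (97 hosts, 126 usable); 192.168.71.128/26 (43 hosts, 62 usable)


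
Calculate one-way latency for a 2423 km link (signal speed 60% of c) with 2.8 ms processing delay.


Speed = 0.6 * 3e5 km/s = 180000 km/s
Propagation delay = 2423 / 180000 = 0.0135 s = 13.4611 ms
Processing delay = 2.8 ms
Total one-way latency = 16.2611 ms


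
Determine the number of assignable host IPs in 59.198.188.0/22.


Host bits = 32 - 22 = 10
Total addresses = 2^10 = 1024
Usable = total - 2 (network and broadcast)
Usable hosts: 1022


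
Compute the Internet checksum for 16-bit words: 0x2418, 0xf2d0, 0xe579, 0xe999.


Sum all words (with carry folding):
+ 0x2418 = 0x2418
+ 0xf2d0 = 0x16e9
+ 0xe579 = 0xfc62
+ 0xe999 = 0xe5fc
One's complement: ~0xe5fc
Checksum = 0x1a03


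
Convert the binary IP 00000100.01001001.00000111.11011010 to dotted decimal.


00000100 = 4
01001001 = 73
00000111 = 7
11011010 = 218
IP: 4.73.7.218


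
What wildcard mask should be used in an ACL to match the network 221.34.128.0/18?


Subnet mask: 255.255.192.0
Wildcard = 255.255.255.255 - subnet mask
255 - 255 = 0
255 - 255 = 0
255 - 192 = 63
255 - 0 = 255
Wildcard: 0.0.63.255


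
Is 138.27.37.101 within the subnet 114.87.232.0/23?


Subnet network: 114.87.232.0
Test IP AND mask: 138.27.36.0
No, 138.27.37.101 is not in 114.87.232.0/23


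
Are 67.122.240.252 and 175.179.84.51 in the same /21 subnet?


Mask: 255.255.248.0
67.122.240.252 AND mask = 67.122.240.0
175.179.84.51 AND mask = 175.179.80.0
No, different subnets (67.122.240.0 vs 175.179.80.0)


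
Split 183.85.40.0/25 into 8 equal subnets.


New prefix = 25 + 3 = 28
Each subnet has 16 addresses
  183.85.40.0/28
  183.85.40.16/28
  183.85.40.32/28
  183.85.40.48/28
  183.85.40.64/28
  183.85.40.80/28
  183.85.40.96/28
  183.85.40.112/28
Subnets: 183.85.40.0/28, 183.85.40.16/28, 183.85.40.32/28, 183.85.40.48/28, 183.85.40.64/28, 183.85.40.80/28, 183.85.40.96/28, 183.85.40.112/28


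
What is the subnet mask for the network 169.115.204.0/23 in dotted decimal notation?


/23 means 23 network bits, 9 host bits
Binary: 11111111111111111111111000000000
Mask: 255.255.254.0


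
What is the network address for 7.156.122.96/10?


IP:   00000111.10011100.01111010.01100000
Mask: 11111111.11000000.00000000.00000000
AND operation:
Net:  00000111.10000000.00000000.00000000
Network: 7.128.0.0/10


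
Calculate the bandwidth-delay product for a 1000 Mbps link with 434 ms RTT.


BDP = bandwidth * RTT
= 1000 Mbps * 434 ms
= 1000 * 1e6 * 434 / 1000 bits
= 434000000 bits
= 54250000 bytes
= 52978.5156 KB
BDP = 434000000 bits (54250000 bytes)


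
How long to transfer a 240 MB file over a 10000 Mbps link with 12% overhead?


Effective throughput = 10000 * (1 - 12/100) = 8800 Mbps
File size in Mb = 240 * 8 = 1920 Mb
Time = 1920 / 8800
Time = 0.2182 seconds


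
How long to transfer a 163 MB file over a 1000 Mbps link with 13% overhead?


Effective throughput = 1000 * (1 - 13/100) = 870 Mbps
File size in Mb = 163 * 8 = 1304 Mb
Time = 1304 / 870
Time = 1.4989 seconds


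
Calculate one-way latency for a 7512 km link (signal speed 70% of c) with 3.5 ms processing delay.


Speed = 0.7 * 3e5 km/s = 210000 km/s
Propagation delay = 7512 / 210000 = 0.0358 s = 35.7714 ms
Processing delay = 3.5 ms
Total one-way latency = 39.2714 ms


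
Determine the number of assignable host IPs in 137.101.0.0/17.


Host bits = 32 - 17 = 15
Total addresses = 2^15 = 32768
Usable = total - 2 (network and broadcast)
Usable hosts: 32766


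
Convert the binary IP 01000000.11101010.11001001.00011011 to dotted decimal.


01000000 = 64
11101010 = 234
11001001 = 201
00011011 = 27
IP: 64.234.201.27


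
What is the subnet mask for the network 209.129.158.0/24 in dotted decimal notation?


/24 means 24 network bits, 8 host bits
Binary: 11111111111111111111111100000000
Mask: 255.255.255.0


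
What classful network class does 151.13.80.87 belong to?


First octet: 151
Binary: 10010111
10xxxxxx -> Class B (128-191)
Class B, default mask 255.255.0.0 (/16)


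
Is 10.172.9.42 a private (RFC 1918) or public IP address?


RFC 1918 private ranges:
  10.0.0.0/8 (10.0.0.0 - 10.255.255.255)
  172.16.0.0/12 (172.16.0.0 - 172.31.255.255)
  192.168.0.0/16 (192.168.0.0 - 192.168.255.255)
Private (in 10.0.0.0/8)


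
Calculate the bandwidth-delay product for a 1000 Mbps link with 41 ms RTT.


BDP = bandwidth * RTT
= 1000 Mbps * 41 ms
= 1000 * 1e6 * 41 / 1000 bits
= 41000000 bits
= 5125000 bytes
= 5004.8828 KB
BDP = 41000000 bits (5125000 bytes)


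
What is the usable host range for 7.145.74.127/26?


Network: 7.145.74.64
Broadcast: 7.145.74.127
First usable = network + 1
Last usable = broadcast - 1
Range: 7.145.74.65 to 7.145.74.126


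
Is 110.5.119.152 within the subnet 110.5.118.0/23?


Subnet network: 110.5.118.0
Test IP AND mask: 110.5.118.0
Yes, 110.5.119.152 is in 110.5.118.0/23


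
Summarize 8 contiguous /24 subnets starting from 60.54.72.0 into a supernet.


Original prefix: /24
Number of subnets: 8 = 2^3
New prefix = 24 - 3 = 21
Supernet: 60.54.72.0/21


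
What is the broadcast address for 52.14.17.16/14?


Network: 52.12.0.0/14
Host bits = 18
Set all host bits to 1:
Broadcast: 52.15.255.255


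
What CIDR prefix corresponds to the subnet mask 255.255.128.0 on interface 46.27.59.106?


Binary: 11111111.11111111.10000000.00000000
Count leading 1s
Prefix: /17


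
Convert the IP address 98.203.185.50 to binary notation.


98 = 01100010
203 = 11001011
185 = 10111001
50 = 00110010
Binary: 01100010.11001011.10111001.00110010


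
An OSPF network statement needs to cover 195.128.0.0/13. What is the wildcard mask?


Subnet mask: 255.248.0.0
Wildcard = 255.255.255.255 - subnet mask
255 - 255 = 0
255 - 248 = 7
255 - 0 = 255
255 - 0 = 255
Wildcard: 0.7.255.255


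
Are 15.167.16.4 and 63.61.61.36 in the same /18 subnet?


Mask: 255.255.192.0
15.167.16.4 AND mask = 15.167.0.0
63.61.61.36 AND mask = 63.61.0.0
No, different subnets (15.167.0.0 vs 63.61.0.0)


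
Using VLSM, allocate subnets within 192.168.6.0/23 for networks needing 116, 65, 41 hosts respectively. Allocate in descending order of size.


116 hosts -> /25 (126 usable): 192.168.6.0/25
65 hosts -> /25 (126 usable): 192.168.6.128/25
41 hosts -> /26 (62 usable): 192.168.7.0/26
Allocation: 192.168.6.0/25 (116 hosts, 126 usable); 192.168.6.128/25 (65 hosts, 126 usable); 192.168.7.0/26 (41 hosts, 62 usable)


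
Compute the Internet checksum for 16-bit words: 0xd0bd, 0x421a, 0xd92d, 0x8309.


Sum all words (with carry folding):
+ 0xd0bd = 0xd0bd
+ 0x421a = 0x12d8
+ 0xd92d = 0xec05
+ 0x8309 = 0x6f0f
One's complement: ~0x6f0f
Checksum = 0x90f0


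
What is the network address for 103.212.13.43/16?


IP:   01100111.11010100.00001101.00101011
Mask: 11111111.11111111.00000000.00000000
AND operation:
Net:  01100111.11010100.00000000.00000000
Network: 103.212.0.0/16


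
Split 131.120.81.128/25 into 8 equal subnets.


New prefix = 25 + 3 = 28
Each subnet has 16 addresses
  131.120.81.128/28
  131.120.81.144/28
  131.120.81.160/28
  131.120.81.176/28
  131.120.81.192/28
  131.120.81.208/28
  131.120.81.224/28
  131.120.81.240/28
Subnets: 131.120.81.128/28, 131.120.81.144/28, 131.120.81.160/28, 131.120.81.176/28, 131.120.81.192/28, 131.120.81.208/28, 131.120.81.224/28, 131.120.81.240/28


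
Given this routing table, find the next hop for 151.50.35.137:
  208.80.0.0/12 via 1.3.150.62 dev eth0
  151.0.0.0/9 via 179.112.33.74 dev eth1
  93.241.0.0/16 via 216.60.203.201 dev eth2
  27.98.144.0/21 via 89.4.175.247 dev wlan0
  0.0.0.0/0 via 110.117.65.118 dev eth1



Longest prefix match for 151.50.35.137:
  /12 208.80.0.0: no
  /9 151.0.0.0: MATCH
  /16 93.241.0.0: no
  /21 27.98.144.0: no
  /0 0.0.0.0: MATCH
Selected: next-hop 179.112.33.74 via eth1 (matched /9)


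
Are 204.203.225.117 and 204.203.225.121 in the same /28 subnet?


Mask: 255.255.255.240
204.203.225.117 AND mask = 204.203.225.112
204.203.225.121 AND mask = 204.203.225.112
Yes, same subnet (204.203.225.112)


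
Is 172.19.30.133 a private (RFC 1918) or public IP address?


RFC 1918 private ranges:
  10.0.0.0/8 (10.0.0.0 - 10.255.255.255)
  172.16.0.0/12 (172.16.0.0 - 172.31.255.255)
  192.168.0.0/16 (192.168.0.0 - 192.168.255.255)
Private (in 172.16.0.0/12)


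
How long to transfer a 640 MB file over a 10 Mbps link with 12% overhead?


Effective throughput = 10 * (1 - 12/100) = 8.8 Mbps
File size in Mb = 640 * 8 = 5120 Mb
Time = 5120 / 8.8
Time = 581.8182 seconds


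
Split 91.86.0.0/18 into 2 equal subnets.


New prefix = 18 + 1 = 19
Each subnet has 8192 addresses
  91.86.0.0/19
  91.86.32.0/19
Subnets: 91.86.0.0/19, 91.86.32.0/19


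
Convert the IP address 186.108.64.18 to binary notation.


186 = 10111010
108 = 01101100
64 = 01000000
18 = 00010010
Binary: 10111010.01101100.01000000.00010010


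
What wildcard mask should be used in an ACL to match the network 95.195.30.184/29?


Subnet mask: 255.255.255.248
Wildcard = 255.255.255.255 - subnet mask
255 - 255 = 0
255 - 255 = 0
255 - 255 = 0
255 - 248 = 7
Wildcard: 0.0.0.7


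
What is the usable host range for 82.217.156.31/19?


Network: 82.217.128.0
Broadcast: 82.217.159.255
First usable = network + 1
Last usable = broadcast - 1
Range: 82.217.128.1 to 82.217.159.254


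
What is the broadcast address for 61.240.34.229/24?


Network: 61.240.34.0/24
Host bits = 8
Set all host bits to 1:
Broadcast: 61.240.34.255


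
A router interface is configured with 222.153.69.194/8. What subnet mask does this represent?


/8 means 8 network bits, 24 host bits
Binary: 11111111000000000000000000000000
Mask: 255.0.0.0


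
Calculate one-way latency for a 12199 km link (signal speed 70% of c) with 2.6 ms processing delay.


Speed = 0.7 * 3e5 km/s = 210000 km/s
Propagation delay = 12199 / 210000 = 0.0581 s = 58.0905 ms
Processing delay = 2.6 ms
Total one-way latency = 60.6905 ms


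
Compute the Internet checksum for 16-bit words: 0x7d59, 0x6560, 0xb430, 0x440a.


Sum all words (with carry folding):
+ 0x7d59 = 0x7d59
+ 0x6560 = 0xe2b9
+ 0xb430 = 0x96ea
+ 0x440a = 0xdaf4
One's complement: ~0xdaf4
Checksum = 0x250b


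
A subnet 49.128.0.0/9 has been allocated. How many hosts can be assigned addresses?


Host bits = 32 - 9 = 23
Total addresses = 2^23 = 8388608
Usable = total - 2 (network and broadcast)
Usable hosts: 8388606


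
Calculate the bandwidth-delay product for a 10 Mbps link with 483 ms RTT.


BDP = bandwidth * RTT
= 10 Mbps * 483 ms
= 10 * 1e6 * 483 / 1000 bits
= 4830000 bits
= 603750 bytes
= 589.5996 KB
BDP = 4830000 bits (603750 bytes)


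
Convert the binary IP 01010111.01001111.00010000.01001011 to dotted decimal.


01010111 = 87
01001111 = 79
00010000 = 16
01001011 = 75
IP: 87.79.16.75


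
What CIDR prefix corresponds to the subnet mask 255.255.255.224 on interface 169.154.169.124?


Binary: 11111111.11111111.11111111.11100000
Count leading 1s
Prefix: /27


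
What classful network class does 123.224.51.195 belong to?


First octet: 123
Binary: 01111011
0xxxxxxx -> Class A (1-126)
Class A, default mask 255.0.0.0 (/8)


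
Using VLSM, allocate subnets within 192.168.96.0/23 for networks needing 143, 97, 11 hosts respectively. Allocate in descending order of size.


143 hosts -> /24 (254 usable): 192.168.96.0/24
97 hosts -> /25 (126 usable): 192.168.97.0/25
11 hosts -> /28 (14 usable): 192.168.97.128/28
Allocation: 192.168.96.0/24 (143 hosts, 254 usable); 192.168.97.0/25 (97 hosts, 126 usable); 192.168.97.128/28 (11 hosts, 14 usable)
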